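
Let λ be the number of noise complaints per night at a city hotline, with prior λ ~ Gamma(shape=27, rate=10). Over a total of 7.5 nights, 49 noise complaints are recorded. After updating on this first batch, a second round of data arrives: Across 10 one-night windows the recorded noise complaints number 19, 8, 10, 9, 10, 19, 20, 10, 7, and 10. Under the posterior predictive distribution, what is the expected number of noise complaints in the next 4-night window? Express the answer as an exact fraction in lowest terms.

Total count 49 over total exposure 7.5 nights.
After the first batch: Gamma(27 + 49, 10 + 7.5) = Gamma(76, 35/2).
Total count: 19 + 8 + 10 + 9 + 10 + 19 + 20 + 10 + 7 + 10 = 122.
Total exposure: 10 nights.
After the second batch: Gamma(76 + 122, 35/2 + 10) = Gamma(198, 55/2).
Predictive mean over a 4-night window = T·E[λ|data] = 4·198/(55/2) = 144/5.

144/5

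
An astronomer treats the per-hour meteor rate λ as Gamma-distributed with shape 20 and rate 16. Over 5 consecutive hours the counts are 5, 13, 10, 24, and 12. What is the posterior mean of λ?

4

Total count: 5 + 13 + 10 + 24 + 12 = 64.
Total exposure: 5 hours.
Conjugate update: add total count to the shape and total exposure to the rate, giving Gamma(84, 21).
Posterior mean = α'/β' = 84/21 = 4.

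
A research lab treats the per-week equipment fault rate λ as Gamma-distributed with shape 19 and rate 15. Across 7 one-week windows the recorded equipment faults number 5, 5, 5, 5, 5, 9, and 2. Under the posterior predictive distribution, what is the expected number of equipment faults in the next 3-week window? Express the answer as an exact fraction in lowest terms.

15/2

Total count: 5 + 5 + 5 + 5 + 5 + 9 + 2 = 36.
Total exposure: 7 weeks.
The Gamma prior is conjugate for the Poisson rate, so λ | data ~ Gamma(19+36, 15+7) = Gamma(55, 22).
Predictive mean over a 3-week window = T·E[λ|data] = 3·55/22 = 15/2.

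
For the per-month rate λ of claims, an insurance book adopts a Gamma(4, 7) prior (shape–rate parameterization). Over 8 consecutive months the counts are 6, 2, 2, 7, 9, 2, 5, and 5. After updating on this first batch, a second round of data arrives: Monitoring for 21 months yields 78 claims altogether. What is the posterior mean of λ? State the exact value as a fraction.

Total count: 6 + 2 + 2 + 7 + 9 + 2 + 5 + 5 = 38.
Total exposure: 8 months.
After the first batch: Gamma(4 + 38, 7 + 8) = Gamma(42, 15).
Total count 78 over total exposure 21 months.
After the second batch: Gamma(42 + 78, 15 + 21) = Gamma(120, 36).
Posterior mean = α'/β' = 120/36 = 10/3.

10/3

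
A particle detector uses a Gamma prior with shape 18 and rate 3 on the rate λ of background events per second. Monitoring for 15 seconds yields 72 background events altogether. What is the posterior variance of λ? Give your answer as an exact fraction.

5/18

Total count 72 over total exposure 15 seconds.
Posterior: α' = 18 + 72 = 90, β' = 3 + 15 = 18.
Posterior variance = α'/β'² = 90/324 = 5/18.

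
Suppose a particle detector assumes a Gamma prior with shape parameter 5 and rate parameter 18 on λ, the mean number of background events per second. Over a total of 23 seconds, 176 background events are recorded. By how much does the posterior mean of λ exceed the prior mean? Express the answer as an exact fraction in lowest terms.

3053/738

Total count 176 over total exposure 23 seconds.
Conjugate update: add total count to the shape and total exposure to the rate, giving Gamma(181, 41).
Posterior mean = 181/41 = 181/41; prior mean = 5/18 = 5/18. Difference = 181/41 − 5/18 = 3053/738.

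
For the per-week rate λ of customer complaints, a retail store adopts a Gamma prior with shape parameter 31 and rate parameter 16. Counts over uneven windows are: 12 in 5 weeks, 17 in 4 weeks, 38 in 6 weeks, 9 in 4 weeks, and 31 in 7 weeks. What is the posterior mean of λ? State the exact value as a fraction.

23/7

Total count: 12 + 17 + 38 + 9 + 31 = 107.
Total exposure: 5 + 4 + 6 + 4 + 7 = 26 weeks.
Gamma(α, β) with Poisson data over total exposure Σt gives posterior Gamma(α+Σx, β+Σt) = Gamma(138, 42).
Posterior mean = α'/β' = 138/42 = 23/7.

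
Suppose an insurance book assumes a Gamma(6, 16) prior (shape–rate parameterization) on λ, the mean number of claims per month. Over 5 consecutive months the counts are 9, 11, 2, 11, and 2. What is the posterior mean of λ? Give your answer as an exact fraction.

Total count: 9 + 11 + 2 + 11 + 2 = 35.
Total exposure: 5 months.
By Gamma–Poisson conjugacy, the posterior is Gamma(α + Σx, β + Σt) = Gamma(6 + 35, 16 + 5) = Gamma(41, 21).
Posterior mean = α'/β' = 41/21.

41/21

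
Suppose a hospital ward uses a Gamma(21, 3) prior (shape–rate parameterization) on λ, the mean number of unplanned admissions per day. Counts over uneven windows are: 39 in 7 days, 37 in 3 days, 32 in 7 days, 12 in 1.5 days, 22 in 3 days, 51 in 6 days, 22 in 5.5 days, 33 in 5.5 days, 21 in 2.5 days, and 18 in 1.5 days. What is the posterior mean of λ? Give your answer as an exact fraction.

88/13

Total count: 39 + 37 + 32 + 12 + 22 + 51 + 22 + 33 + 21 + 18 = 287.
Total exposure: 7 + 3 + 7 + 1.5 + 3 + 6 + 5.5 + 5.5 + 2.5 + 1.5 = 42.5 days.
Conjugate update: add total count to the shape and total exposure to the rate, giving Gamma(308, 91/2).
Posterior mean = α'/β' = 308/(91/2) = 88/13.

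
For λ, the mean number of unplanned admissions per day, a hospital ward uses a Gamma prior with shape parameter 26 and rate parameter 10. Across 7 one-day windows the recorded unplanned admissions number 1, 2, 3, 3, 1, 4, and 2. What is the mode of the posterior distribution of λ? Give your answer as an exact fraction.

Total count: 1 + 2 + 3 + 3 + 1 + 4 + 2 = 16.
Total exposure: 7 days.
Conjugate update: add total count to the shape and total exposure to the rate, giving Gamma(42, 17).
Posterior mode = (α'−1)/β' = 41/17.

41/17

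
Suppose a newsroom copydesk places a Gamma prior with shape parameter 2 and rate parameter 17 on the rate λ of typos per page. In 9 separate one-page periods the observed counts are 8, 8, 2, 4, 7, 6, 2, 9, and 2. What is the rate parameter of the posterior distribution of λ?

26

Total count: 8 + 8 + 2 + 4 + 7 + 6 + 2 + 9 + 2 = 48.
Total exposure: 9 pages.
Gamma(α, β) with Poisson data over total exposure Σt gives posterior Gamma(α+Σx, β+Σt) = Gamma(50, 26).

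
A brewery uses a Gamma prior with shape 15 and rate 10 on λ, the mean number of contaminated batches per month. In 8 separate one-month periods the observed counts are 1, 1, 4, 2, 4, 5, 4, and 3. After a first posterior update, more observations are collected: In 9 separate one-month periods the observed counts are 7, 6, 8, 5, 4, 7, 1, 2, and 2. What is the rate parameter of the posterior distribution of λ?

Total count: 1 + 1 + 4 + 2 + 4 + 5 + 4 + 3 = 24.
Total exposure: 8 months.
After the first batch: Gamma(15 + 24, 10 + 8) = Gamma(39, 18).
Total count: 7 + 6 + 8 + 5 + 4 + 7 + 1 + 2 + 2 = 42.
Total exposure: 9 months.
After the second batch: Gamma(39 + 42, 18 + 9) = Gamma(81, 27).

27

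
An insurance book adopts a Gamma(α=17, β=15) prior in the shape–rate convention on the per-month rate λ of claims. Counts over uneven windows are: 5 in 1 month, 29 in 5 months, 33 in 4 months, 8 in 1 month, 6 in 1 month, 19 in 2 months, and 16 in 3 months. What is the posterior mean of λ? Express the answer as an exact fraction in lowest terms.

Total count: 5 + 29 + 33 + 8 + 6 + 19 + 16 = 116.
Total exposure: 1 + 5 + 4 + 1 + 1 + 2 + 3 = 17 months.
The Gamma prior is conjugate for the Poisson rate, so λ | data ~ Gamma(17+116, 15+17) = Gamma(133, 32).
Posterior mean = α'/β' = 133/32.

133/32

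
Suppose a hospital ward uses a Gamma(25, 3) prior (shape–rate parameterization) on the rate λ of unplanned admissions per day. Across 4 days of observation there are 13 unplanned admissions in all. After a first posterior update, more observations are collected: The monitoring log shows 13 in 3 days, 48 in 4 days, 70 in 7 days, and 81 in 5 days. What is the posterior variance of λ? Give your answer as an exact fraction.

125/338

Total count 13 over total exposure 4 days.
After the first batch: Gamma(25 + 13, 3 + 4) = Gamma(38, 7).
Total count: 13 + 48 + 70 + 81 = 212.
Total exposure: 3 + 4 + 7 + 5 = 19 days.
After the second batch: Gamma(38 + 212, 7 + 19) = Gamma(250, 26).
Posterior variance = α'/β'² = 250/676 = 125/338.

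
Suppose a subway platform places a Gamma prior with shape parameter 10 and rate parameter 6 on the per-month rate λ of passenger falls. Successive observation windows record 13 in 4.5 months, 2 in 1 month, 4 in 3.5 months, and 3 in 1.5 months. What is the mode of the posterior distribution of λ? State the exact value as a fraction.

Total count: 13 + 2 + 4 + 3 = 22.
Total exposure: 4.5 + 1 + 3.5 + 1.5 = 10.5 months.
By Gamma–Poisson conjugacy, the posterior is Gamma(α + Σx, β + Σt) = Gamma(10 + 22, 6 + 10.5) = Gamma(32, 33/2).
Posterior mode = (α'−1)/β' = 31/(33/2) = 62/33.

62/33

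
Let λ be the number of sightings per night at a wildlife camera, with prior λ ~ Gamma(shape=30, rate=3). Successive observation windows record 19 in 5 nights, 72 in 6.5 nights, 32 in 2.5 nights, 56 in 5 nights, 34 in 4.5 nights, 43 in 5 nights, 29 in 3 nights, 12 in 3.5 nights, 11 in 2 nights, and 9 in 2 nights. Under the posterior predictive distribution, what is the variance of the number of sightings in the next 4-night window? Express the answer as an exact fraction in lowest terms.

15962/441

Total count: 19 + 72 + 32 + 56 + 34 + 43 + 29 + 12 + 11 + 9 = 317.
Total exposure: 5 + 6.5 + 2.5 + 5 + 4.5 + 5 + 3 + 3.5 + 2 + 2 = 39 nights.
By Gamma–Poisson conjugacy, the posterior is Gamma(α + Σx, β + Σt) = Gamma(30 + 317, 3 + 39) = Gamma(347, 42).
The posterior predictive for a window of length T is Negative Binomial with variance T·α'·(β'+T)/β'² = 4·347·46/1764 = 15962/441.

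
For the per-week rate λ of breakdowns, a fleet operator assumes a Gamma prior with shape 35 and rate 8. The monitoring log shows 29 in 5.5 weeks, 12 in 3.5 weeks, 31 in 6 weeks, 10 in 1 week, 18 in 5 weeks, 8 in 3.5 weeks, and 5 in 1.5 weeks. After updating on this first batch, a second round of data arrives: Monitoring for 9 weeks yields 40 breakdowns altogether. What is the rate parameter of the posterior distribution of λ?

Total count: 29 + 12 + 31 + 10 + 18 + 8 + 5 = 113.
Total exposure: 5.5 + 3.5 + 6 + 1 + 5 + 3.5 + 1.5 = 26 weeks.
After the first batch: Gamma(35 + 113, 8 + 26) = Gamma(148, 34).
Total count 40 over total exposure 9 weeks.
After the second batch: Gamma(148 + 40, 34 + 9) = Gamma(188, 43).

43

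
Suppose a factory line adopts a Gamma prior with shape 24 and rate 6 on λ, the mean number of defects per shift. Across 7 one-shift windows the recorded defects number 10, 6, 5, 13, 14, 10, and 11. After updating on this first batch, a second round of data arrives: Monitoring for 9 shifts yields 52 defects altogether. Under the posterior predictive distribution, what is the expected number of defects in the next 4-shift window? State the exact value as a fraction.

Total count: 10 + 6 + 5 + 13 + 14 + 10 + 11 = 69.
Total exposure: 7 shifts.
After the first batch: Gamma(24 + 69, 6 + 7) = Gamma(93, 13).
Total count 52 over total exposure 9 shifts.
After the second batch: Gamma(93 + 52, 13 + 9) = Gamma(145, 22).
Predictive mean over a 4-shift window = T·E[λ|data] = 4·145/22 = 290/11.

290/11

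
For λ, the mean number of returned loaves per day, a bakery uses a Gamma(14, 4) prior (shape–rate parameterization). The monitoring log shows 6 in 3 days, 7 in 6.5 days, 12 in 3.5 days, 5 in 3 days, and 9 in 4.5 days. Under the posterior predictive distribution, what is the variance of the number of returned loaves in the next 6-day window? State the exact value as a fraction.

Total count: 6 + 7 + 12 + 5 + 9 = 39.
Total exposure: 3 + 6.5 + 3.5 + 3 + 4.5 = 20.5 days.
By Gamma–Poisson conjugacy, the posterior is Gamma(α + Σx, β + Σt) = Gamma(14 + 39, 4 + 20.5) = Gamma(53, 49/2).
The posterior predictive for a window of length T is Negative Binomial with variance T·α'·(β'+T)/β'² = 6·53·(61/2)/(2401/4) = 38796/2401.

38796/2401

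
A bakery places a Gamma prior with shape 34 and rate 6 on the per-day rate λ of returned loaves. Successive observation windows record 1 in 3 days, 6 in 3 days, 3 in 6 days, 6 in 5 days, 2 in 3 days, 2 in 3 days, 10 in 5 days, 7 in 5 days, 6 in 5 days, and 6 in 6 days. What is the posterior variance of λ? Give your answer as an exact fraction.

Total count: 1 + 6 + 3 + 6 + 2 + 2 + 10 + 7 + 6 + 6 = 49.
Total exposure: 3 + 3 + 6 + 5 + 3 + 3 + 5 + 5 + 5 + 6 = 44 days.
Posterior: α' = 34 + 49 = 83, β' = 6 + 44 = 50.
Posterior variance = α'/β'² = 83/2500.

83/2500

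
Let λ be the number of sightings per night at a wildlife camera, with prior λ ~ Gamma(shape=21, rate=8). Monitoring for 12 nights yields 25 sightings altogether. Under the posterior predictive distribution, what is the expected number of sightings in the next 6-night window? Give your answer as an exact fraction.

Total count 25 over total exposure 12 nights.
By Gamma–Poisson conjugacy, the posterior is Gamma(α + Σx, β + Σt) = Gamma(21 + 25, 8 + 12) = Gamma(46, 20).
Predictive mean over a 6-night window = T·E[λ|data] = 6·46/20 = 69/5.

69/5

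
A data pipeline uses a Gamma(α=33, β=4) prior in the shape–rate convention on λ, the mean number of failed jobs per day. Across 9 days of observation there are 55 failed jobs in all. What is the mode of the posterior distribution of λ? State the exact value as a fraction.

Total count 55 over total exposure 9 days.
The Gamma prior is conjugate for the Poisson rate, so λ | data ~ Gamma(33+55, 4+9) = Gamma(88, 13).
Posterior mode = (α'−1)/β' = 87/13.

87/13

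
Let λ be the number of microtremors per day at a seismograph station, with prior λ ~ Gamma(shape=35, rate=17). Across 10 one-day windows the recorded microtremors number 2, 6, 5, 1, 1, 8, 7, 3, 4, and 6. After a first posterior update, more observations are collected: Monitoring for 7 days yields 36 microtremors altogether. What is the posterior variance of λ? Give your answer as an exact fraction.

Total count: 2 + 6 + 5 + 1 + 1 + 8 + 7 + 3 + 4 + 6 = 43.
Total exposure: 10 days.
After the first batch: Gamma(35 + 43, 17 + 10) = Gamma(78, 27).
Total count 36 over total exposure 7 days.
After the second batch: Gamma(78 + 36, 27 + 7) = Gamma(114, 34).
Posterior variance = α'/β'² = 114/1156 = 57/578.

57/578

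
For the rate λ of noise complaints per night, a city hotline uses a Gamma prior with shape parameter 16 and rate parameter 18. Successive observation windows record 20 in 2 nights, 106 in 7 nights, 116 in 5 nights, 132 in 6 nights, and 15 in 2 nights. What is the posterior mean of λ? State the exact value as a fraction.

Total count: 20 + 106 + 116 + 132 + 15 = 389.
Total exposure: 2 + 7 + 5 + 6 + 2 = 22 nights.
By Gamma–Poisson conjugacy, the posterior is Gamma(α + Σx, β + Σt) = Gamma(16 + 389, 18 + 22) = Gamma(405, 40).
Posterior mean = α'/β' = 405/40 = 81/8.

81/8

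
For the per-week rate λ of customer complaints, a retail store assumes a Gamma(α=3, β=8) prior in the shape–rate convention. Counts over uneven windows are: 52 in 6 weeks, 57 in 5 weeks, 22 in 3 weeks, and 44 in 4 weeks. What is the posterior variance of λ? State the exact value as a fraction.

Total count: 52 + 57 + 22 + 44 = 175.
Total exposure: 6 + 5 + 3 + 4 = 18 weeks.
Gamma(α, β) with Poisson data over total exposure Σt gives posterior Gamma(α+Σx, β+Σt) = Gamma(178, 26).
Posterior variance = α'/β'² = 178/676 = 89/338.

89/338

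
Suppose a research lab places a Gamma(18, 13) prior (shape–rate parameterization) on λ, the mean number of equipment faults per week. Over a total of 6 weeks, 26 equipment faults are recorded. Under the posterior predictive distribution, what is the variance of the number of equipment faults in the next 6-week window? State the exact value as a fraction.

Total count 26 over total exposure 6 weeks.
Gamma(α, β) with Poisson data over total exposure Σt gives posterior Gamma(α+Σx, β+Σt) = Gamma(44, 19).
The posterior predictive for a window of length T is Negative Binomial with variance T·α'·(β'+T)/β'² = 6·44·25/361 = 6600/361.

6600/361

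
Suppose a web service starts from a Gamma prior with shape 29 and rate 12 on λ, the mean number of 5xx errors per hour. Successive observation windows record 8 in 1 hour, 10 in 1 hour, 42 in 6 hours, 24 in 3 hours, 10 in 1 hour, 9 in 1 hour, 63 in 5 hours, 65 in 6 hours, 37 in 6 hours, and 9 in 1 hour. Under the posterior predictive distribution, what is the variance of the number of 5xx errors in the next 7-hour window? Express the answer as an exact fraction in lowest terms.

107100/1849

Total count: 8 + 10 + 42 + 24 + 10 + 9 + 63 + 65 + 37 + 9 = 277.
Total exposure: 1 + 1 + 6 + 3 + 1 + 1 + 5 + 6 + 6 + 1 = 31 hours.
By Gamma–Poisson conjugacy, the posterior is Gamma(α + Σx, β + Σt) = Gamma(29 + 277, 12 + 31) = Gamma(306, 43).
The posterior predictive for a window of length T is Negative Binomial with variance T·α'·(β'+T)/β'² = 7·306·50/1849 = 107100/1849.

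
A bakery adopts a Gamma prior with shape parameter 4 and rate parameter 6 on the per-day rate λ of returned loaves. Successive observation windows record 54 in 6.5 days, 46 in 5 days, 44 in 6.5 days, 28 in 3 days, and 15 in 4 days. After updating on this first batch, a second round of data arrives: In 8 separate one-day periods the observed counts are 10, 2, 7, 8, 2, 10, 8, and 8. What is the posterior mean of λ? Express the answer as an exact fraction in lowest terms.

Total count: 54 + 46 + 44 + 28 + 15 = 187.
Total exposure: 6.5 + 5 + 6.5 + 3 + 4 = 25 days.
After the first batch: Gamma(4 + 187, 6 + 25) = Gamma(191, 31).
Total count: 10 + 2 + 7 + 8 + 2 + 10 + 8 + 8 = 55.
Total exposure: 8 days.
After the second batch: Gamma(191 + 55, 31 + 8) = Gamma(246, 39).
Posterior mean = α'/β' = 246/39 = 82/13.

82/13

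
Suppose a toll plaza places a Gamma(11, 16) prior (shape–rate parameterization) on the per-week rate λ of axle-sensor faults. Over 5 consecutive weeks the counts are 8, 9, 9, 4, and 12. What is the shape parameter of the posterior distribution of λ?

Total count: 8 + 9 + 9 + 4 + 12 = 42.
Total exposure: 5 weeks.
The Gamma prior is conjugate for the Poisson rate, so λ | data ~ Gamma(11+42, 16+5) = Gamma(53, 21).

53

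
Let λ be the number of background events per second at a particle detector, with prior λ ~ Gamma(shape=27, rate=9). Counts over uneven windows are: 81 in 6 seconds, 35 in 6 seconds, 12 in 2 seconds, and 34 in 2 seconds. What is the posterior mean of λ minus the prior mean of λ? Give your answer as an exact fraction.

114/25

Total count: 81 + 35 + 12 + 34 = 162.
Total exposure: 6 + 6 + 2 + 2 = 16 seconds.
The Gamma prior is conjugate for the Poisson rate, so λ | data ~ Gamma(27+162, 9+16) = Gamma(189, 25).
Posterior mean = 189/25 = 189/25; prior mean = 27/9 = 3. Difference = 189/25 − 3 = 114/25.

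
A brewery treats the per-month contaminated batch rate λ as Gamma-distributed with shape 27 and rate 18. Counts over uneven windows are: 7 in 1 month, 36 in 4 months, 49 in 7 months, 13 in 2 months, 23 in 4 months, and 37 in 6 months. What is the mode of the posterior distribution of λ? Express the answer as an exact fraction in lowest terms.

Total count: 7 + 36 + 49 + 13 + 23 + 37 = 165.
Total exposure: 1 + 4 + 7 + 2 + 4 + 6 = 24 months.
Posterior: α' = 27 + 165 = 192, β' = 18 + 24 = 42.
Posterior mode = (α'−1)/β' = 191/42.

191/42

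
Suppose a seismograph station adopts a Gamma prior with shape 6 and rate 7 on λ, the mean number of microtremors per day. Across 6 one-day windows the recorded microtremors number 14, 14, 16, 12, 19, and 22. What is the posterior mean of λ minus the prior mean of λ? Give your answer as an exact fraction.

Total count: 14 + 14 + 16 + 12 + 19 + 22 = 97.
Total exposure: 6 days.
Conjugate update: add total count to the shape and total exposure to the rate, giving Gamma(103, 13).
Posterior mean = 103/13 = 103/13; prior mean = 6/7 = 6/7. Difference = 103/13 − 6/7 = 643/91.

643/91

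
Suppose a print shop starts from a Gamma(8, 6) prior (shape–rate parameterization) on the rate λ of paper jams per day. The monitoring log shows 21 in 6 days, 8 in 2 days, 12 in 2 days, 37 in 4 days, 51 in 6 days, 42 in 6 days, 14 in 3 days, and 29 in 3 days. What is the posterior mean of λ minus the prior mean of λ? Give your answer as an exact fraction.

257/57

Total count: 21 + 8 + 12 + 37 + 51 + 42 + 14 + 29 = 214.
Total exposure: 6 + 2 + 2 + 4 + 6 + 6 + 3 + 3 = 32 days.
By Gamma–Poisson conjugacy, the posterior is Gamma(α + Σx, β + Σt) = Gamma(8 + 214, 6 + 32) = Gamma(222, 38).
Posterior mean = 222/38 = 111/19; prior mean = 8/6 = 4/3. Difference = 111/19 − 4/3 = 257/57.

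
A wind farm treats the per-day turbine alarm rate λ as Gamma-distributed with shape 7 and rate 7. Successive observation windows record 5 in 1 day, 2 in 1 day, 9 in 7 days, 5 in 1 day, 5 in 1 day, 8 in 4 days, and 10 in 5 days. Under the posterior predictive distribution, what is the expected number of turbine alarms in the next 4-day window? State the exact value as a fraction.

Total count: 5 + 2 + 9 + 5 + 5 + 8 + 10 = 44.
Total exposure: 1 + 1 + 7 + 1 + 1 + 4 + 5 = 20 days.
Posterior: α' = 7 + 44 = 51, β' = 7 + 20 = 27.
Predictive mean over a 4-day window = T·E[λ|data] = 4·51/27 = 68/9.

68/9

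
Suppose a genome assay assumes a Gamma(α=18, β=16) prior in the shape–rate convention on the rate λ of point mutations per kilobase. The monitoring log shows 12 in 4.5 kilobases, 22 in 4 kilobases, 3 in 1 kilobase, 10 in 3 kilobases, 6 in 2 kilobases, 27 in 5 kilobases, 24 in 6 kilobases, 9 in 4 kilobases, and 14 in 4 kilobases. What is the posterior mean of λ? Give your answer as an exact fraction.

Total count: 12 + 22 + 3 + 10 + 6 + 27 + 24 + 9 + 14 = 127.
Total exposure: 4.5 + 4 + 1 + 3 + 2 + 5 + 6 + 4 + 4 = 33.5 kilobases.
Posterior: α' = 18 + 127 = 145, β' = 16 + 33.5 = 99/2.
Posterior mean = α'/β' = 145/(99/2) = 290/99.

290/99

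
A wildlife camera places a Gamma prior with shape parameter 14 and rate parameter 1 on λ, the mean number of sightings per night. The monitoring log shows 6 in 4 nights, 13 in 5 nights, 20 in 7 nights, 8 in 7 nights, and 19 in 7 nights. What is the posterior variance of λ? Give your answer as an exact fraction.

80/961

Total count: 6 + 13 + 20 + 8 + 19 = 66.
Total exposure: 4 + 5 + 7 + 7 + 7 = 30 nights.
Conjugate update: add total count to the shape and total exposure to the rate, giving Gamma(80, 31).
Posterior variance = α'/β'² = 80/961.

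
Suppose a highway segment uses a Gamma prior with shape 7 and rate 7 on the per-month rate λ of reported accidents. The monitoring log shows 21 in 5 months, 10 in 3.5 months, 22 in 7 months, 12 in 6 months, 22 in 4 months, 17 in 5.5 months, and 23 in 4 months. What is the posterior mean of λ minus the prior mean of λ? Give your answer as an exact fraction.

Total count: 21 + 10 + 22 + 12 + 22 + 17 + 23 = 127.
Total exposure: 5 + 3.5 + 7 + 6 + 4 + 5.5 + 4 = 35 months.
Conjugate update: add total count to the shape and total exposure to the rate, giving Gamma(134, 42).
Posterior mean = 134/42 = 67/21; prior mean = 7/7 = 1. Difference = 67/21 − 1 = 46/21.

46/21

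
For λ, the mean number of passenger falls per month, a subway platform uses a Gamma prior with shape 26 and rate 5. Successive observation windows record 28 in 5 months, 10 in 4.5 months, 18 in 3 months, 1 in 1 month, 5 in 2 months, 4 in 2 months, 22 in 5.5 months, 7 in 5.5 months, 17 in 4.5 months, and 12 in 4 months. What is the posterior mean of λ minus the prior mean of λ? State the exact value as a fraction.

Total count: 28 + 10 + 18 + 1 + 5 + 4 + 22 + 7 + 17 + 12 = 124.
Total exposure: 5 + 4.5 + 3 + 1 + 2 + 2 + 5.5 + 5.5 + 4.5 + 4 = 37 months.
By Gamma–Poisson conjugacy, the posterior is Gamma(α + Σx, β + Σt) = Gamma(26 + 124, 5 + 37) = Gamma(150, 42).
Posterior mean = 150/42 = 25/7; prior mean = 26/5 = 26/5. Difference = 25/7 − 26/5 = -57/35.

-57/35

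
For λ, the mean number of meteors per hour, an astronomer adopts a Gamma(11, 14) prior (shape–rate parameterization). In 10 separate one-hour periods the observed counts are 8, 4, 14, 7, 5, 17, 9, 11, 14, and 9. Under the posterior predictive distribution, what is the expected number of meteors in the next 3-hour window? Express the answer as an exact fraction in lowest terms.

Total count: 8 + 4 + 14 + 7 + 5 + 17 + 9 + 11 + 14 + 9 = 98.
Total exposure: 10 hours.
Gamma(α, β) with Poisson data over total exposure Σt gives posterior Gamma(α+Σx, β+Σt) = Gamma(109, 24).
Predictive mean over a 3-hour window = T·E[λ|data] = 3·109/24 = 109/8.

109/8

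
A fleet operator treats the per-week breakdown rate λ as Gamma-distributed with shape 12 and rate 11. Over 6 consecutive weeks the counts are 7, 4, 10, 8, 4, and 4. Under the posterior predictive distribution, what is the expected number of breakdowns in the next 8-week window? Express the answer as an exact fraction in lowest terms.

392/17

Total count: 7 + 4 + 10 + 8 + 4 + 4 = 37.
Total exposure: 6 weeks.
Posterior: α' = 12 + 37 = 49, β' = 11 + 6 = 17.
Predictive mean over an 8-week window = T·E[λ|data] = 8·49/17 = 392/17.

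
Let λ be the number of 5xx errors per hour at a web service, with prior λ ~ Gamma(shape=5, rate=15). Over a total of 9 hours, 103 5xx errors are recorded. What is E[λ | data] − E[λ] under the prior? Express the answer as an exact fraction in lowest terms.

25/6

Total count 103 over total exposure 9 hours.
The Gamma prior is conjugate for the Poisson rate, so λ | data ~ Gamma(5+103, 15+9) = Gamma(108, 24).
Posterior mean = 108/24 = 9/2; prior mean = 5/15 = 1/3. Difference = 9/2 − 1/3 = 25/6.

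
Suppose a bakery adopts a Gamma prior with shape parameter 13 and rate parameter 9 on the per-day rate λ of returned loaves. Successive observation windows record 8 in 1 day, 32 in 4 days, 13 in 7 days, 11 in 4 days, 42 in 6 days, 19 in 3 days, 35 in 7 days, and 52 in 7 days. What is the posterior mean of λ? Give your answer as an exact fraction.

Total count: 8 + 32 + 13 + 11 + 42 + 19 + 35 + 52 = 212.
Total exposure: 1 + 4 + 7 + 4 + 6 + 3 + 7 + 7 = 39 days.
Gamma(α, β) with Poisson data over total exposure Σt gives posterior Gamma(α+Σx, β+Σt) = Gamma(225, 48).
Posterior mean = α'/β' = 225/48 = 75/16.

75/16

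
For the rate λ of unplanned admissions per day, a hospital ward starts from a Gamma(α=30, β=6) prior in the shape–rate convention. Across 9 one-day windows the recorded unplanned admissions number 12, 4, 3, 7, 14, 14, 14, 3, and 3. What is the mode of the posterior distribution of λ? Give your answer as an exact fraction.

103/15

Total count: 12 + 4 + 3 + 7 + 14 + 14 + 14 + 3 + 3 = 74.
Total exposure: 9 days.
Gamma(α, β) with Poisson data over total exposure Σt gives posterior Gamma(α+Σx, β+Σt) = Gamma(104, 15).
Posterior mode = (α'−1)/β' = 103/15.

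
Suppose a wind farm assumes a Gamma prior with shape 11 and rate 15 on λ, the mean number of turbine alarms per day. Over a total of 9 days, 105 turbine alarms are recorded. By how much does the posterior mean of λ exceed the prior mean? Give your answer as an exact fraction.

41/10

Total count 105 over total exposure 9 days.
Posterior: α' = 11 + 105 = 116, β' = 15 + 9 = 24.
Posterior mean = 116/24 = 29/6; prior mean = 11/15 = 11/15. Difference = 29/6 − 11/15 = 41/10.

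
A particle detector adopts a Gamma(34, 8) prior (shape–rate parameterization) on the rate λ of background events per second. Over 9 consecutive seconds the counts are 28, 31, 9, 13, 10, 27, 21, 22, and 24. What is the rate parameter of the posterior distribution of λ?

17

Total count: 28 + 31 + 9 + 13 + 10 + 27 + 21 + 22 + 24 = 185.
Total exposure: 9 seconds.
Conjugate update: add total count to the shape and total exposure to the rate, giving Gamma(219, 17).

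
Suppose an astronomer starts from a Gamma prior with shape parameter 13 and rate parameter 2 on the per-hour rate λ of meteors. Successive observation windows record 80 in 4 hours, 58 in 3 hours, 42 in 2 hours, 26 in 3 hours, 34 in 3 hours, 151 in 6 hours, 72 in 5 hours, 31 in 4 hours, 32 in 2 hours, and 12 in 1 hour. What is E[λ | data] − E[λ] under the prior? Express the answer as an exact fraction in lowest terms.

647/70

Total count: 80 + 58 + 42 + 26 + 34 + 151 + 72 + 31 + 32 + 12 = 538.
Total exposure: 4 + 3 + 2 + 3 + 3 + 6 + 5 + 4 + 2 + 1 = 33 hours.
Gamma(α, β) with Poisson data over total exposure Σt gives posterior Gamma(α+Σx, β+Σt) = Gamma(551, 35).
Posterior mean = 551/35 = 551/35; prior mean = 13/2 = 13/2. Difference = 551/35 − 13/2 = 647/70.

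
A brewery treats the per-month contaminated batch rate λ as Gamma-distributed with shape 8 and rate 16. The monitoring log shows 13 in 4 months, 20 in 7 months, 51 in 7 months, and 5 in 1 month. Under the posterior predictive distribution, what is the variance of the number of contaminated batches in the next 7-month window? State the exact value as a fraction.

Total count: 13 + 20 + 51 + 5 = 89.
Total exposure: 4 + 7 + 7 + 1 = 19 months.
Conjugate update: add total count to the shape and total exposure to the rate, giving Gamma(97, 35).
The posterior predictive for a window of length T is Negative Binomial with variance T·α'·(β'+T)/β'² = 7·97·42/1225 = 582/25.

582/25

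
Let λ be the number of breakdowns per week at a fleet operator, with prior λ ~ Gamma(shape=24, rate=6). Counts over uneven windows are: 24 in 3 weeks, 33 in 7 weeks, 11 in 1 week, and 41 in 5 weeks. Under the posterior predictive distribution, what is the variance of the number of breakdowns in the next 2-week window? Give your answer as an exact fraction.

1596/121

Total count: 24 + 33 + 11 + 41 = 109.
Total exposure: 3 + 7 + 1 + 5 = 16 weeks.
The Gamma prior is conjugate for the Poisson rate, so λ | data ~ Gamma(24+109, 6+16) = Gamma(133, 22).
The posterior predictive for a window of length T is Negative Binomial with variance T·α'·(β'+T)/β'² = 2·133·24/484 = 1596/121.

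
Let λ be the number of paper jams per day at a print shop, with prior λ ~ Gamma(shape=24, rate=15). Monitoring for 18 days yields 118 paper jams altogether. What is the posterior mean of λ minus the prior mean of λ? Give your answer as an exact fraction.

Total count 118 over total exposure 18 days.
By Gamma–Poisson conjugacy, the posterior is Gamma(α + Σx, β + Σt) = Gamma(24 + 118, 15 + 18) = Gamma(142, 33).
Posterior mean = 142/33 = 142/33; prior mean = 24/15 = 8/5. Difference = 142/33 − 8/5 = 446/165.

446/165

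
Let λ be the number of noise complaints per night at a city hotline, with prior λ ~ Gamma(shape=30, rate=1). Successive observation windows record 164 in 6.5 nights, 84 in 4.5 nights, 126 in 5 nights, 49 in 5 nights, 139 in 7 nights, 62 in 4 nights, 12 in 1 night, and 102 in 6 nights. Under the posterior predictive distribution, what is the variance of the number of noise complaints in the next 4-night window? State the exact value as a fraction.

2112/25

Total count: 164 + 84 + 126 + 49 + 139 + 62 + 12 + 102 = 738.
Total exposure: 6.5 + 4.5 + 5 + 5 + 7 + 4 + 1 + 6 = 39 nights.
The Gamma prior is conjugate for the Poisson rate, so λ | data ~ Gamma(30+738, 1+39) = Gamma(768, 40).
The posterior predictive for a window of length T is Negative Binomial with variance T·α'·(β'+T)/β'² = 4·768·44/1600 = 2112/25.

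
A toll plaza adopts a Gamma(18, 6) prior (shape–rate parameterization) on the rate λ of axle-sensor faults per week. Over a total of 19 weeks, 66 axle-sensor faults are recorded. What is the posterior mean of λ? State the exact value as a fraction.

84/25

Total count 66 over total exposure 19 weeks.
Posterior: α' = 18 + 66 = 84, β' = 6 + 19 = 25.
Posterior mean = α'/β' = 84/25.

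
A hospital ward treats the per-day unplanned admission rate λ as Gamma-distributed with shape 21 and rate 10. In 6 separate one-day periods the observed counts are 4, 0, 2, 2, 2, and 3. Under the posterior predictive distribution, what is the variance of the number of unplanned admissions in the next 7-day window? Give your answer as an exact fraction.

2737/128

Total count: 4 + 0 + 2 + 2 + 2 + 3 = 13.
Total exposure: 6 days.
Conjugate update: add total count to the shape and total exposure to the rate, giving Gamma(34, 16).
The posterior predictive for a window of length T is Negative Binomial with variance T·α'·(β'+T)/β'² = 7·34·23/256 = 2737/128.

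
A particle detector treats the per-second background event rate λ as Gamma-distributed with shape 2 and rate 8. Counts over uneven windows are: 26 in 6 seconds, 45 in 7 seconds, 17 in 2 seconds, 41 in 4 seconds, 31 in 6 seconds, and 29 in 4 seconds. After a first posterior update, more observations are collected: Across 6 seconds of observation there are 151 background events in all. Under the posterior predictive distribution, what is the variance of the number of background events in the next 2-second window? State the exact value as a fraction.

Total count: 26 + 45 + 17 + 41 + 31 + 29 = 189.
Total exposure: 6 + 7 + 2 + 4 + 6 + 4 = 29 seconds.
After the first batch: Gamma(2 + 189, 8 + 29) = Gamma(191, 37).
Total count 151 over total exposure 6 seconds.
After the second batch: Gamma(191 + 151, 37 + 6) = Gamma(342, 43).
The posterior predictive for a window of length T is Negative Binomial with variance T·α'·(β'+T)/β'² = 2·342·45/1849 = 30780/1849.

30780/1849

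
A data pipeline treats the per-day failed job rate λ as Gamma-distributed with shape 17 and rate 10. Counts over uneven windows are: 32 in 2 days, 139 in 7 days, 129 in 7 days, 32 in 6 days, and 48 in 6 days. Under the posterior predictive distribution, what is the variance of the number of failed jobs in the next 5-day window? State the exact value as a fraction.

Total count: 32 + 139 + 129 + 32 + 48 = 380.
Total exposure: 2 + 7 + 7 + 6 + 6 = 28 days.
Gamma(α, β) with Poisson data over total exposure Σt gives posterior Gamma(α+Σx, β+Σt) = Gamma(397, 38).
The posterior predictive for a window of length T is Negative Binomial with variance T·α'·(β'+T)/β'² = 5·397·43/1444 = 85355/1444.

85355/1444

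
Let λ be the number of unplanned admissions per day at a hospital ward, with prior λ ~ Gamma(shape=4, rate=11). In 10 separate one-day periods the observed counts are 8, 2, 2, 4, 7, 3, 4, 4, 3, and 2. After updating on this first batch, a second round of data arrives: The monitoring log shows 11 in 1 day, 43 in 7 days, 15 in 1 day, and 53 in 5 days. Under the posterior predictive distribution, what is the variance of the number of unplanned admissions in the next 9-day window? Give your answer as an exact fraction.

Total count: 8 + 2 + 2 + 4 + 7 + 3 + 4 + 4 + 3 + 2 = 39.
Total exposure: 10 days.
After the first batch: Gamma(4 + 39, 11 + 10) = Gamma(43, 21).
Total count: 11 + 43 + 15 + 53 = 122.
Total exposure: 1 + 7 + 1 + 5 = 14 days.
After the second batch: Gamma(43 + 122, 21 + 14) = Gamma(165, 35).
The posterior predictive for a window of length T is Negative Binomial with variance T·α'·(β'+T)/β'² = 9·165·44/1225 = 13068/245.

13068/245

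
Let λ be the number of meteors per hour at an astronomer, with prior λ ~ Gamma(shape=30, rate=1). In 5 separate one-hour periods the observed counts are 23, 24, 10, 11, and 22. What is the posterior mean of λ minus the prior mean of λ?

Total count: 23 + 24 + 10 + 11 + 22 = 90.
Total exposure: 5 hours.
Conjugate update: add total count to the shape and total exposure to the rate, giving Gamma(120, 6).
Posterior mean = 120/6 = 20; prior mean = 30/1 = 30. Difference = 20 − 30 = -10.

-10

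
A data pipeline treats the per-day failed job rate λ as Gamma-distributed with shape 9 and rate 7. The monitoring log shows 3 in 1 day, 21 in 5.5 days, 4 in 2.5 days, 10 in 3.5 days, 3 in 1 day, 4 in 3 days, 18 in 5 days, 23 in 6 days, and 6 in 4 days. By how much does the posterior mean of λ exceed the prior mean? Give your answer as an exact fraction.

Total count: 3 + 21 + 4 + 10 + 3 + 4 + 18 + 23 + 6 = 92.
Total exposure: 1 + 5.5 + 2.5 + 3.5 + 1 + 3 + 5 + 6 + 4 = 31.5 days.
Conjugate update: add total count to the shape and total exposure to the rate, giving Gamma(101, 77/2).
Posterior mean = 101/(77/2) = 202/77; prior mean = 9/7 = 9/7. Difference = 202/77 − 9/7 = 103/77.

103/77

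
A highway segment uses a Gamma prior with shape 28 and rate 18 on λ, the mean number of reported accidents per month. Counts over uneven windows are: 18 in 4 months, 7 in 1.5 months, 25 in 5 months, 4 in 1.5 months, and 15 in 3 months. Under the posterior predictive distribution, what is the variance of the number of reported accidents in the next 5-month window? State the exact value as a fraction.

Total count: 18 + 7 + 25 + 4 + 15 = 69.
Total exposure: 4 + 1.5 + 5 + 1.5 + 3 = 15 months.
Gamma(α, β) with Poisson data over total exposure Σt gives posterior Gamma(α+Σx, β+Σt) = Gamma(97, 33).
The posterior predictive for a window of length T is Negative Binomial with variance T·α'·(β'+T)/β'² = 5·97·38/1089 = 18430/1089.

18430/1089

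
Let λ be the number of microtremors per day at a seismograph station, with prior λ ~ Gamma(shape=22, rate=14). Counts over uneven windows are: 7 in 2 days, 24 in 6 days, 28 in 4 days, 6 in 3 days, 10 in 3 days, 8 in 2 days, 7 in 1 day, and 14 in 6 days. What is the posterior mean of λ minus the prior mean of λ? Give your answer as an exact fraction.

Total count: 7 + 24 + 28 + 6 + 10 + 8 + 7 + 14 = 104.
Total exposure: 2 + 6 + 4 + 3 + 3 + 2 + 1 + 6 = 27 days.
The Gamma prior is conjugate for the Poisson rate, so λ | data ~ Gamma(22+104, 14+27) = Gamma(126, 41).
Posterior mean = 126/41 = 126/41; prior mean = 22/14 = 11/7. Difference = 126/41 − 11/7 = 431/287.

431/287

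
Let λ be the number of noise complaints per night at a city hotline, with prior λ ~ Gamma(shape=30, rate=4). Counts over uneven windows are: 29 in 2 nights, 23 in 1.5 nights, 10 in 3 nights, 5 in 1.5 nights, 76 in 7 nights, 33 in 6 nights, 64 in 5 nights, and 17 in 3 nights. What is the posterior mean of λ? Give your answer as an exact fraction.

287/33

Total count: 29 + 23 + 10 + 5 + 76 + 33 + 64 + 17 = 257.
Total exposure: 2 + 1.5 + 3 + 1.5 + 7 + 6 + 5 + 3 = 29 nights.
Gamma(α, β) with Poisson data over total exposure Σt gives posterior Gamma(α+Σx, β+Σt) = Gamma(287, 33).
Posterior mean = α'/β' = 287/33.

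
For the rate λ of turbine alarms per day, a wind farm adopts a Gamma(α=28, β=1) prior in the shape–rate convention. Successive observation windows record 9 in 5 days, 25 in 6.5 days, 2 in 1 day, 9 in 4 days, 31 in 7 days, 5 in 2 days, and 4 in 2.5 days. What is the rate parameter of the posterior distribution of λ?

29

Total count: 9 + 25 + 2 + 9 + 31 + 5 + 4 = 85.
Total exposure: 5 + 6.5 + 1 + 4 + 7 + 2 + 2.5 = 28 days.
By Gamma–Poisson conjugacy, the posterior is Gamma(α + Σx, β + Σt) = Gamma(28 + 85, 1 + 28) = Gamma(113, 29).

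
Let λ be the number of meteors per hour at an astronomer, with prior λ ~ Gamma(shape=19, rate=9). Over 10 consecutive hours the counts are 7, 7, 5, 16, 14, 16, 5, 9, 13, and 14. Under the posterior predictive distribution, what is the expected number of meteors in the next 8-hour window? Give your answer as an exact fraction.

Total count: 7 + 7 + 5 + 16 + 14 + 16 + 5 + 9 + 13 + 14 = 106.
Total exposure: 10 hours.
Gamma(α, β) with Poisson data over total exposure Σt gives posterior Gamma(α+Σx, β+Σt) = Gamma(125, 19).
Predictive mean over an 8-hour window = T·E[λ|data] = 8·125/19 = 1000/19.

1000/19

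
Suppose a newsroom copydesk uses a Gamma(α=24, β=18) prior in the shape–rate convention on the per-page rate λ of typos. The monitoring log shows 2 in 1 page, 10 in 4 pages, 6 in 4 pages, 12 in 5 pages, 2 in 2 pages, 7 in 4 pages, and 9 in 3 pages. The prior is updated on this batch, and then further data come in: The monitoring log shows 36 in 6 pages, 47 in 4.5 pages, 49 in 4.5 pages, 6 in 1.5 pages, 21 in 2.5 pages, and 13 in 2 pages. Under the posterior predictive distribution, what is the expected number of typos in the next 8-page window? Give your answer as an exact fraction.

976/31

Total count: 2 + 10 + 6 + 12 + 2 + 7 + 9 = 48.
Total exposure: 1 + 4 + 4 + 5 + 2 + 4 + 3 = 23 pages.
After the first batch: Gamma(24 + 48, 18 + 23) = Gamma(72, 41).
Total count: 36 + 47 + 49 + 6 + 21 + 13 = 172.
Total exposure: 6 + 4.5 + 4.5 + 1.5 + 2.5 + 2 = 21 pages.
After the second batch: Gamma(72 + 172, 41 + 21) = Gamma(244, 62).
Predictive mean over an 8-page window = T·E[λ|data] = 8·244/62 = 976/31.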